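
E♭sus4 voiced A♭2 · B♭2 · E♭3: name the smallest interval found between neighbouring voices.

Adjacent intervals: A♭2→B♭2 = major second; B♭2→E♭3 = perfect fourth.
The smallest is A♭2 to B♭2, a major second (2 semitones).

major second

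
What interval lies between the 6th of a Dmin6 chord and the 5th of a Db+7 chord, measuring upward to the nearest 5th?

The 6th of Dmin6 is B; the 5th of Db+7 is A.
7 letter names make it a seventh; at 10 semitones (a half step narrower than major) the quality is minor.

minor seventh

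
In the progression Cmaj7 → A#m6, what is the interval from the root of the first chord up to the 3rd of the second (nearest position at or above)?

Cmaj7 has C as its root, and A#m6 has C# as its 3rd.
C up to C# is 1 semitone, a half step wider than a perfect unison, so the interval is augmented.

augmented unison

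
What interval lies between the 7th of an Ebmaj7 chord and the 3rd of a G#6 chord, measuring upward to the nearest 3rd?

The 7th of Ebmaj7 is D; the 3rd of G#6 is B#.
6 letter names make it a sixth; at 10 semitones (a half step wider than major) the quality is augmented.

augmented sixth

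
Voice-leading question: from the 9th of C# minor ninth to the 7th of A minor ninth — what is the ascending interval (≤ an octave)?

diminished fourth

The 9th of C# minor ninth is D#; the 7th of A minor ninth is G.
4 letter names make it a fourth; at 4 semitones (a half step narrower than perfect) the quality is diminished.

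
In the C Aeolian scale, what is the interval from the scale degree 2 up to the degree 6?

The scale runs C D E♭ F G A♭ B♭.
That puts D below A♭.
D up to A♭ is 6 semitones, a half step narrower than a perfect fifth, so the interval is diminished.

d5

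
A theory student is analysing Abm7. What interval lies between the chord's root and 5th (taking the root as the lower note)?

Abmin7 is spelled Ab, Cb, Eb, Gb.
So we need the interval from Ab up to Eb.
Ab up to Eb spans 5 letter names and 7 semitones — a perfect fifth.

perfect 5th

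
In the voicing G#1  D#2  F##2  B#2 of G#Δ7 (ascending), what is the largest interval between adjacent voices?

Adjacent intervals: G#1→D#2 = perfect fifth; D#2→F##2 = major third; F##2→B#2 = perfect fourth.
The largest is G#1 to D#2, a perfect fifth (7 semitones).

perfect fifth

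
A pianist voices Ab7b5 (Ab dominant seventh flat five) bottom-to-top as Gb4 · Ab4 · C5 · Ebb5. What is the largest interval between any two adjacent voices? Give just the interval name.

major 3rd

Adjacent intervals: Gb4→Ab4 = major second; Ab4→C5 = major third; C5→Ebb5 = diminished third.
The largest is Ab4 to C5, a major third (4 semitones).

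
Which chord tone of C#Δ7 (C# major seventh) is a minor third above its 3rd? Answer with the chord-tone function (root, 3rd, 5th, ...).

5th

C# major seventh: C#, E#, G#, B#.
The 3rd is E#. A minor third above E# is G#.
G# is the chord's 5th.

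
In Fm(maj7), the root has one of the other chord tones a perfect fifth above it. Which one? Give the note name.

F minor-major seventh is spelled F–Ab–C–E.
The root is F. A perfect fifth above F is C.
C is the chord's 5th.

C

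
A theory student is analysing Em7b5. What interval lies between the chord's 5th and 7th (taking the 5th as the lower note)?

major third

E half-diminished seventh is spelled E, G, Bb, D.
So we need the interval from Bb up to D.
Bb up to D spans 3 letter names and 4 semitones — a major third.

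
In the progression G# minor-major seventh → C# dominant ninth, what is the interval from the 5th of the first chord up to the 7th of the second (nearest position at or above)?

The 5th of G# minor-major seventh is D#; the 7th of C# dominant ninth is B.
D# up to B is 8 semitones, a half step narrower than a major sixth, so the interval is minor.

m6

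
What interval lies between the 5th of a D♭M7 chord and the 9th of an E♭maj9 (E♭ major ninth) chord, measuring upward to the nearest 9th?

The 5th of D♭M7 is A♭; the 9th of E♭maj9 (E♭ major ninth) is F.
From A♭ to F is 9 semitones, exactly the major sixth.

M6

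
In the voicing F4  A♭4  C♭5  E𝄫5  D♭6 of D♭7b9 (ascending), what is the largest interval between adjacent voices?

M7

Adjacent intervals: F4→A♭4 = minor third; A♭4→C♭5 = minor third; C♭5→E𝄫5 = minor third; E𝄫5→D♭6 = major seventh.
The largest is E𝄫5 to D♭6, a major seventh (11 semitones).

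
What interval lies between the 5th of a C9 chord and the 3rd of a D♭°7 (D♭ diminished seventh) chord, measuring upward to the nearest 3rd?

The 5th of C9 is G; the 3rd of D♭°7 (D♭ diminished seventh) is F♭.
7 letter names make it a seventh; at 9 semitones (a whole step narrower than major) the quality is diminished.

d7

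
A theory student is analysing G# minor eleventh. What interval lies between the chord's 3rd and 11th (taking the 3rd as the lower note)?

G#m11 is spelled G# B D# F# A# C#.
The 3rd is B and the 11th is C#.
Counting 9 letters and 14 half steps from B gives a major ninth.

major ninth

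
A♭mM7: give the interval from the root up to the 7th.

Spelling the chord: A♭, C♭, E♭, G.
So we need the interval from A♭ up to G.
From A♭ to G is 11 semitones, exactly the major seventh.

major 7th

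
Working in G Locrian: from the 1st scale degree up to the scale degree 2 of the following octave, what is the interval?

minor ninth

G locrian: G Ab Bb C Db Eb F.
So we need the interval from G up to Ab.
From G to Ab: 13 semitones over a ninth = minor.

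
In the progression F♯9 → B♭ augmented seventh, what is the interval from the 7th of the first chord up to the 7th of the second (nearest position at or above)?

diminished fourth

The 7th of F♯9 is E; the 7th of B♭ augmented seventh is A♭.
E up to A♭ is 4 semitones, a half step narrower than a perfect fourth, so the interval is diminished.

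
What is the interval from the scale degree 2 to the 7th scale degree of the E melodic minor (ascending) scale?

M6

The scale runs E F# G A B C# D#.
The scale degree 2 is F# and the 7th degree is D#.
From F# to D# is 9 semitones, exactly the major sixth.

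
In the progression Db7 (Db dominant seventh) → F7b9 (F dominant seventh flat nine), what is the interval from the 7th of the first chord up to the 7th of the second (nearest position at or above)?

major third

The 7th of Db7 (Db dominant seventh) is Cb; the 7th of F7b9 (F dominant seventh flat nine) is Eb.
Counting 3 letters and 4 half steps from Cb gives a major third.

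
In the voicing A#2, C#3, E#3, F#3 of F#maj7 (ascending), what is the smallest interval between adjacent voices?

minor 2nd

Adjacent intervals: A#2→C#3 = minor third; C#3→E#3 = major third; E#3→F#3 = minor second.
The smallest is E#3 to F#3, a minor second (1 semitone).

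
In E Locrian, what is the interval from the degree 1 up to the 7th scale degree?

minor seventh

E locrian: E F G A Bb C D.
Degree 1 = E; scale degree 7 = D.
E up to D is 10 semitones, a half step narrower than a major seventh, so the interval is minor.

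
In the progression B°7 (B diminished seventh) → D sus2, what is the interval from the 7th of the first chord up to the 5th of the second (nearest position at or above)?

augmented 1st

The 7th of B°7 (B diminished seventh) is Ab; the 5th of D sus2 is A.
Ab up to A is 1 semitone, a half step wider than a perfect unison, so the interval is augmented.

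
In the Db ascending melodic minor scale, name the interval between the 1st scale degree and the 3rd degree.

The scale runs Db Eb Fb Gb Ab Bb C.
The 1st scale degree is Db and the 3rd scale degree is Fb.
3 letter names make it a third; at 3 semitones (a half step narrower than major) the quality is minor.

minor third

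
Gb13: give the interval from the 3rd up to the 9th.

Gb13: Gb Bb Db Fb Ab Eb.
3rd = Bb; 9th = Ab.
Bb up to Ab is 10 semitones, a half step narrower than a major seventh, so the interval is minor.

m7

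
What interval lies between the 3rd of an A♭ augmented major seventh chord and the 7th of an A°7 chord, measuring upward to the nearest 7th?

diminished 5th

A♭ augmented major seventh has C as its 3rd, and A°7 has G♭ as its 7th.
5 letter names make it a fifth; at 6 semitones (a half step narrower than perfect) the quality is diminished.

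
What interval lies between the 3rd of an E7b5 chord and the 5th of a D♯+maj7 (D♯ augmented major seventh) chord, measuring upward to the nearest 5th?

E7b5 has G♯ as its 3rd, and D♯+maj7 (D♯ augmented major seventh) has A𝄪 as its 5th.
From G♯ to A𝄪: 3 semitones over a second = augmented.

augmented 2nd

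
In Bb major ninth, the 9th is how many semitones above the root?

The chord tones of Bbmaj9 (Bb major ninth) are Bb-D-F-A-C.
Bb to C is a major ninth: 14 semitones.

14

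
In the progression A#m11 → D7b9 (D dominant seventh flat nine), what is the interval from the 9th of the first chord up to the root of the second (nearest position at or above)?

diminished third

The 9th of A#m11 is B#; the root of D7b9 (D dominant seventh flat nine) is D.
3 letter names make it a third; at 2 semitones (a whole step narrower than major) the quality is diminished.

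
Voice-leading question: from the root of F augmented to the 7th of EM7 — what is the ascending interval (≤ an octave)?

F augmented has F as its root, and EM7 has D♯ as its 7th.
6 letter names make it a sixth; at 10 semitones (a half step wider than major) the quality is augmented.

augmented sixth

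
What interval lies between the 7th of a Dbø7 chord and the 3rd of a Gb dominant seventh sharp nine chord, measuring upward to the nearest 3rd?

The 7th of Dbø7 is Cb; the 3rd of Gb dominant seventh sharp nine is Bb.
Cb up to Bb spans 7 letter names and 11 semitones — a major seventh.

major seventh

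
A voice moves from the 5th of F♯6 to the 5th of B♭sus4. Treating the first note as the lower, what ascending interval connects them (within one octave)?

F♯6 has C♯ as its 5th, and B♭sus4 has F as its 5th.
C♯ up to F is 4 semitones, a half step narrower than a perfect fourth, so the interval is diminished.

diminished fourth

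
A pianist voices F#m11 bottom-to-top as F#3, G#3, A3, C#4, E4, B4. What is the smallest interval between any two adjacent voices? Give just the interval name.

Adjacent intervals: F#3→G#3 = major second; G#3→A3 = minor second; A3→C#4 = major third; C#4→E4 = minor third; E4→B4 = perfect fifth.
The smallest is G#3 to A3, a minor second (1 semitone).

minor second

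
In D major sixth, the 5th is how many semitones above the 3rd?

D major sixth is spelled D, F♯, A, B.
F♯ to A is a minor third: 3 semitones.

3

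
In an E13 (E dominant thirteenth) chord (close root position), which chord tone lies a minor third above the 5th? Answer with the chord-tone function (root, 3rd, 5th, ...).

7th

Spelling the chord: E–G#–B–D–F#–C#.
The 5th is B. A minor third above B is D.
D is the chord's 7th.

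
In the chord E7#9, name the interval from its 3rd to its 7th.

The chord tones of E dominant seventh sharp nine are E-G#-B-D-F##.
So we need the interval from G# up to D.
5 letter names make it a fifth; at 6 semitones (a half step narrower than perfect) the quality is diminished.
That tritone between 3rd and 7th is what gives the dominant seventh its pull toward resolution.

d5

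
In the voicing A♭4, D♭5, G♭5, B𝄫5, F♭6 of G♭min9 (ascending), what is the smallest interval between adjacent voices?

Adjacent intervals: A♭4→D♭5 = perfect fourth; D♭5→G♭5 = perfect fourth; G♭5→B𝄫5 = minor third; B𝄫5→F♭6 = perfect fifth.
The smallest is G♭5 to B𝄫5, a minor third (3 semitones).

minor third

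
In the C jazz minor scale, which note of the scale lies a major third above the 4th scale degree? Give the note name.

The scale is C D Eb F G A B.
The 4th scale degree is F; a major third above that is A — scale degree 6.

A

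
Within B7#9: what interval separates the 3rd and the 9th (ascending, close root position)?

Spelling the chord: B–D#–F#–A–C##.
So we need the interval from D# up to C##.
D# up to C## spans 7 letter names and 11 semitones — a major seventh.

major 7th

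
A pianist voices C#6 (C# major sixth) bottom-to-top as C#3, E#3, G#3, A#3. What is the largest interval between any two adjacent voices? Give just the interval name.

major 3rd

Adjacent intervals: C#3→E#3 = major third; E#3→G#3 = minor third; G#3→A#3 = major second.
The largest is C#3 to E#3, a major third (4 semitones).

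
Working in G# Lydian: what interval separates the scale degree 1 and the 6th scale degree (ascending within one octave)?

Spelling G# Lydian: G# A# B# C## D# E# F##.
So we need the interval from G# up to E#.
From G# to E# is 9 semitones, exactly the major sixth.

major sixth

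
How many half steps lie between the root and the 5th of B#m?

7

The chord tones of B#min are B# D# F##.
B# to F## is a perfect fifth: 7 semitones.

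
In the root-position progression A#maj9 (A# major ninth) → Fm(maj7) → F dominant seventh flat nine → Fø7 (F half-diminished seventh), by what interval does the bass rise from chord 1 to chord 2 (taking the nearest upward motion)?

The roots are A# and F.
6 letter names make it a sixth; at 7 semitones (a whole step narrower than major) the quality is diminished.

d6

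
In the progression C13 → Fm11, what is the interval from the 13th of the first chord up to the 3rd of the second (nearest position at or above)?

diminished octave

The 13th of C13 is A; the 3rd of Fm11 is Ab.
A up to Ab is 11 semitones, a half step narrower than a perfect octave, so the interval is diminished.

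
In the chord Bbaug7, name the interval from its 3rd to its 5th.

Bb7#5: Bb–D–F#–Ab.
3rd = D; 5th = F#.
From D to F# is 4 semitones, exactly the major third.

major third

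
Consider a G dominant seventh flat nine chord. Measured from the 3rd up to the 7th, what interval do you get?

diminished fifth

The chord tones of G7b9 (G dominant seventh flat nine) are G-B-D-F-Ab.
That puts B below F.
B up to F is 6 semitones, a half step narrower than a perfect fifth, so the interval is diminished.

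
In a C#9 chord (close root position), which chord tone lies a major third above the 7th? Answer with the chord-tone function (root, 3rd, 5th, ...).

C#9: C# E# G# B D#.
The 7th is B. A major third above B is D#.
D# is the chord's 9th.

9th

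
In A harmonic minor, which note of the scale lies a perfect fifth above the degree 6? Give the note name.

C

The scale is A B C D E F G#.
The degree 6 is F; a perfect fifth above that is C — scale degree 3.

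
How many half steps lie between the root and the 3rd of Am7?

The chord tones of Am7 (A minor seventh) are A, C, E, G.
A to C is a minor third: 3 semitones.

3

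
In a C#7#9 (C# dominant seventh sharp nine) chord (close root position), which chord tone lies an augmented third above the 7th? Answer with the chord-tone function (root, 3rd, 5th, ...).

C#7#9 is spelled C#-E#-G#-B-D##.
The 7th is B. An augmented third above B is D##.
D## is the chord's 9th.

9th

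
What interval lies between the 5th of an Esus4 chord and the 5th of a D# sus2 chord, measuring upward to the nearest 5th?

The 5th of Esus4 is B; the 5th of D# sus2 is A#.
B up to A# spans 7 letter names and 11 semitones — a major seventh.

major seventh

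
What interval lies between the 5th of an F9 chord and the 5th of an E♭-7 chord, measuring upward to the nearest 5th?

The 5th of F9 is C; the 5th of E♭-7 is B♭.
From C to B♭: 10 semitones over a seventh = minor.

minor seventh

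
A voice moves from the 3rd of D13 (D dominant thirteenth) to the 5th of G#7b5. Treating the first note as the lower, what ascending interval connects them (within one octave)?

D13 (D dominant thirteenth) has F# as its 3rd, and G#7b5 has D as its 5th.
From F# to D: 8 semitones over a sixth = minor.

m6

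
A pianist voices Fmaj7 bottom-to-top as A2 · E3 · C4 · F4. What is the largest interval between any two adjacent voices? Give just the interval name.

Adjacent intervals: A2→E3 = perfect fifth; E3→C4 = minor sixth; C4→F4 = perfect fourth.
The largest is E3 to C4, a minor sixth (8 semitones).

minor sixth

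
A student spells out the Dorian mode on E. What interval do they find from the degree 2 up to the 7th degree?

Spelling the Dorian mode on E: E F# G A B C# D.
The degree 2 is F# and the 7th degree is D.
From F# to D: 8 semitones over a sixth = minor.

minor 6th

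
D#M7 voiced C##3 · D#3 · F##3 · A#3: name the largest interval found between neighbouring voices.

Adjacent intervals: C##3→D#3 = minor second; D#3→F##3 = major third; F##3→A#3 = minor third.
The largest is D#3 to F##3, a major third (4 semitones).

major 3rd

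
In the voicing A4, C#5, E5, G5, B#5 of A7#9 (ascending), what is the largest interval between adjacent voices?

Adjacent intervals: A4→C#5 = major third; C#5→E5 = minor third; E5→G5 = minor third; G5→B#5 = augmented third.
The largest is G5 to B#5, an augmented third (5 semitones).

augmented third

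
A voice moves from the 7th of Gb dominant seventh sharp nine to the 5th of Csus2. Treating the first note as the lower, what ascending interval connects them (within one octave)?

Gb dominant seventh sharp nine has Fb as its 7th, and Csus2 has G as its 5th.
2 letter names make it a second; at 3 semitones (a half step wider than major) the quality is augmented.

augmented second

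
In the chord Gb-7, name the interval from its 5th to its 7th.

Spelling the chord: Gb–Bbb–Db–Fb.
So we need the interval from Db up to Fb.
From Db to Fb: 3 semitones over a third = minor.

m3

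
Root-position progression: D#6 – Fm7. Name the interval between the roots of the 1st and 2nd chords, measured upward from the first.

The roots are D# and F.
3 letter names make it a third; at 2 semitones (a whole step narrower than major) the quality is diminished.

diminished third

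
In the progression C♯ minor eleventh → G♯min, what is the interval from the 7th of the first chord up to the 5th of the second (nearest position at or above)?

major third

C♯ minor eleventh has B as its 7th, and G♯min has D♯ as its 5th.
Counting 3 letters and 4 half steps from B gives a major third.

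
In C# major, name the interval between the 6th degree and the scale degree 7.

major second

Spelling C# major: C# D# E# F# G# A# B#.
The 6th degree is A# and the degree 7 is B#.
Counting 2 letters and 2 half steps from A# gives a major second.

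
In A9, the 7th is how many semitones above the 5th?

3

Spelling the chord: A-C♯-E-G-B.
E to G is a minor third: 3 semitones.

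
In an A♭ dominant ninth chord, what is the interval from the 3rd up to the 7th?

diminished 5th

Spelling the chord: A♭-C-E♭-G♭-B♭.
So we need the interval from C up to G♭.
5 letter names make it a fifth; at 6 semitones (a half step narrower than perfect) the quality is diminished.
That tritone between 3rd and 7th is what gives the dominant seventh its pull toward resolution.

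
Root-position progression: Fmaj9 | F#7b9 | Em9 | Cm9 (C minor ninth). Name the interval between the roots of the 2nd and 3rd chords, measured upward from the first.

The roots are F# and E.
F# up to E is 10 semitones, a half step narrower than a major seventh, so the interval is minor.

minor 7th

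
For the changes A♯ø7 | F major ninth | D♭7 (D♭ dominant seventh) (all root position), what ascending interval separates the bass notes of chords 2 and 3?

minor 6th

The roots are F and D♭.
F up to D♭ is 8 semitones, a half step narrower than a major sixth, so the interval is minor.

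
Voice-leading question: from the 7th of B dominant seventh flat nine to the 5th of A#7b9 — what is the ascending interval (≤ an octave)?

A5

B dominant seventh flat nine has A as its 7th, and A#7b9 has E# as its 5th.
From A to E#: 8 semitones over a fifth = augmented.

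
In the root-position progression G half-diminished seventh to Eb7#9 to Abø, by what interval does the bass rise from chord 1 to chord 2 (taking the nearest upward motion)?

The roots are G and Eb.
6 letter names make it a sixth; at 8 semitones (a half step narrower than major) the quality is minor.

minor 6th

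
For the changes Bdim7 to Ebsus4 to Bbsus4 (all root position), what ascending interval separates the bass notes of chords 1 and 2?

The roots are B and Eb.
B up to Eb is 4 semitones, a half step narrower than a perfect fourth, so the interval is diminished.

diminished fourth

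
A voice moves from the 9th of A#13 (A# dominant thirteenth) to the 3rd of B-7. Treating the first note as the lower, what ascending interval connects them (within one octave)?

The 9th of A#13 (A# dominant thirteenth) is B#; the 3rd of B-7 is D.
3 letter names make it a third; at 2 semitones (a whole step narrower than major) the quality is diminished.

diminished third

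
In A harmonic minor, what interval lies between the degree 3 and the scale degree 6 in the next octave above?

perfect 11th

The scale runs A B C D E F G♯.
So we need the interval from C up to F.
Counting 11 letters and 17 half steps from C gives a perfect eleventh.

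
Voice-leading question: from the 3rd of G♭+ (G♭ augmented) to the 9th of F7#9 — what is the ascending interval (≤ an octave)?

G♭+ (G♭ augmented) has B♭ as its 3rd, and F7#9 has G♯ as its 9th.
6 letter names make it a sixth; at 10 semitones (a half step wider than major) the quality is augmented.

augmented sixth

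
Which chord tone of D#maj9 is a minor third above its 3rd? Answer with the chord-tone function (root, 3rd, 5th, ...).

5th

D# major ninth is spelled D#, F##, A#, C##, E#.
The 3rd is F##. A minor third above F## is A#.
A# is the chord's 5th.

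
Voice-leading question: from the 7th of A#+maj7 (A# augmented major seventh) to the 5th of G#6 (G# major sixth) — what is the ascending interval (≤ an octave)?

A#+maj7 (A# augmented major seventh) has G## as its 7th, and G#6 (G# major sixth) has D# as its 5th.
G## up to D# is 6 semitones, a half step narrower than a perfect fifth, so the interval is diminished.

diminished fifth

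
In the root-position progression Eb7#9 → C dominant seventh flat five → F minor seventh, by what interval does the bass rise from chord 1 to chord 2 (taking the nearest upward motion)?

The roots are Eb and C.
From Eb to C is 9 semitones, exactly the major sixth.

major 6th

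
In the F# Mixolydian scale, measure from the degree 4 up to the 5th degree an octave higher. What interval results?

Spelling the F# Mixolydian scale: F# G# A# B C# D# E.
The degree 4 is B and the scale degree 5 (up an octave) is C#.
Counting 9 letters and 14 half steps from B gives a major ninth.

major 9th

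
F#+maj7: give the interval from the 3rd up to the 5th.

The chord tones of F#maj7#5 are F#-A#-C##-E#.
The 3rd is A# and the 5th is C##.
A# up to C## spans 3 letter names and 4 semitones — a major third.

major 3rd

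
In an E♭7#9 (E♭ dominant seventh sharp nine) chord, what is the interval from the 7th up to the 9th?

augmented 3rd

The chord tones of E♭7#9 are E♭ G B♭ D♭ F♯.
The 7th is D♭ and the 9th is F♯.
3 letter names make it a third; at 5 semitones (a half step wider than major) the quality is augmented.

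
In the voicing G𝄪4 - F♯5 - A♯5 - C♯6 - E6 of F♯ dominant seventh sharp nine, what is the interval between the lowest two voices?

diminished seventh

Those voices are G𝄪4 and F♯5.
G𝄪 up to F♯ is 9 semitones, a whole step narrower than a major seventh, so the interval is diminished.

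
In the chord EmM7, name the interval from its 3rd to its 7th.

Spelling the chord: E-G-B-D#.
3rd = G; 7th = D#.
5 letter names make it a fifth; at 8 semitones (a half step wider than perfect) the quality is augmented.

A5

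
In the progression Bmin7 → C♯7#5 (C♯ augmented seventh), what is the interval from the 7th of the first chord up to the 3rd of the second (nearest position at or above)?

Bmin7 has A as its 7th, and C♯7#5 (C♯ augmented seventh) has E♯ as its 3rd.
A up to E♯ is 8 semitones, a half step wider than a perfect fifth, so the interval is augmented.

augmented fifth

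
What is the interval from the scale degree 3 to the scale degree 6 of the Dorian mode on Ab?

Spelling the Dorian mode on Ab: Ab Bb Cb Db Eb F Gb.
That puts Cb below F.
4 letter names make it a fourth; at 6 semitones (a half step wider than perfect) the quality is augmented.

augmented 4th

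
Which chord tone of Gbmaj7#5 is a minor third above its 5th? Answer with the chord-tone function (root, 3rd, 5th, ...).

7th

The chord tones of Gb augmented major seventh are Gb Bb D F.
The 5th is D. A minor third above D is F.
F is the chord's 7th.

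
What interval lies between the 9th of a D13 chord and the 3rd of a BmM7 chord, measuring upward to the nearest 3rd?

m7

D13 has E as its 9th, and BmM7 has D as its 3rd.
E up to D is 10 semitones, a half step narrower than a major seventh, so the interval is minor.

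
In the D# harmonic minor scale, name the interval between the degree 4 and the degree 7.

augmented 4th

The scale runs D# E# F# G# A# B C##.
The degree 4 is G# and the 7th degree is C##.
4 letter names make it a fourth; at 6 semitones (a half step wider than perfect) the quality is augmented.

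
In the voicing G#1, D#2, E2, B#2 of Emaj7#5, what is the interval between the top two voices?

Those voices are E2 and B#2.
5 letter names make it a fifth; at 8 semitones (a half step wider than perfect) the quality is augmented.

augmented 5th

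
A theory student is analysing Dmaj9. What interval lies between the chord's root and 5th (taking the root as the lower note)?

perfect fifth

D major ninth is spelled D, F♯, A, C♯, E.
That puts D below A.
From D to A is 7 semitones, exactly the perfect fifth.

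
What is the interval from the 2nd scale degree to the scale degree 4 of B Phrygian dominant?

The scale runs B C D# E F# G A.
So we need the interval from C up to E.
From C to E is 4 semitones, exactly the major third.

major 3rd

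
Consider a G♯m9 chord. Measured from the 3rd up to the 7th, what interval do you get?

Spelling the chord: G♯–B–D♯–F♯–A♯.
So we need the interval from B up to F♯.
Counting 5 letters and 7 half steps from B gives a perfect fifth.

perfect fifth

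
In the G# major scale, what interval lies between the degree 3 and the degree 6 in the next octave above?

perfect eleventh

G# major: G# A# B# C# D# E# F##.
The degree 3 is B# and the degree 6 (up an octave) is E#.
B# up to E# spans 11 letter names and 17 semitones — a perfect eleventh.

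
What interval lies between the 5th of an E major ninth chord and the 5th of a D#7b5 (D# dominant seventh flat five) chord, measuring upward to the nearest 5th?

minor 7th

The 5th of E major ninth is B; the 5th of D#7b5 (D# dominant seventh flat five) is A.
7 letter names make it a seventh; at 10 semitones (a half step narrower than major) the quality is minor.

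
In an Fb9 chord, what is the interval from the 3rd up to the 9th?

Spelling the chord: Fb-Ab-Cb-Ebb-Gb.
So we need the interval from Ab up to Gb.
Ab up to Gb is 10 semitones, a half step narrower than a major seventh, so the interval is minor.

minor 7th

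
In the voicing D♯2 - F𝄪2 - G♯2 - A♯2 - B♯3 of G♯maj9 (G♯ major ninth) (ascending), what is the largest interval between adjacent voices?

Adjacent intervals: D♯2→F𝄪2 = major third; F𝄪2→G♯2 = minor second; G♯2→A♯2 = major second; A♯2→B♯3 = major ninth.
The largest is A♯2 to B♯3, a major ninth (14 semitones).

major ninth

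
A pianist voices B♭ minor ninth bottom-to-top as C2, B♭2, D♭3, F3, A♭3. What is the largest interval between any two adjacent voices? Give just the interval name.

Adjacent intervals: C2→B♭2 = minor seventh; B♭2→D♭3 = minor third; D♭3→F3 = major third; F3→A♭3 = minor third.
The largest is C2 to B♭2, a minor seventh (10 semitones).

minor 7th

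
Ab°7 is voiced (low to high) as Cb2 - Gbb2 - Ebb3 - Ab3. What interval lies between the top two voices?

A4

Those voices are Ebb3 and Ab3.
Ebb up to Ab is 6 semitones, a half step wider than a perfect fourth, so the interval is augmented.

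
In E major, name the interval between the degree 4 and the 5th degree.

major second

E major: E F# G# A B C# D#.
Degree 4 = A; scale degree 5 = B.
Counting 2 letters and 2 half steps from A gives a major second.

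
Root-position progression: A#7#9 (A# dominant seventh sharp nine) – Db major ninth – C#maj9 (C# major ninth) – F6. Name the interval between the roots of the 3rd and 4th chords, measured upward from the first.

The roots are C# and F.
C# up to F is 4 semitones, a half step narrower than a perfect fourth, so the interval is diminished.

d4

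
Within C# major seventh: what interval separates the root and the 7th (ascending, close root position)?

C#M7: C#–E#–G#–B#.
The root is C# and the 7th is B#.
From C# to B# is 11 semitones, exactly the major seventh.

major seventh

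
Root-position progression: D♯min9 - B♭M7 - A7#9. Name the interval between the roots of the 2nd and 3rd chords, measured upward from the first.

major seventh

The roots are B♭ and A.
From B♭ to A is 11 semitones, exactly the major seventh.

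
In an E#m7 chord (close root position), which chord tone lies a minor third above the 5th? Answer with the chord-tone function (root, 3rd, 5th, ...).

Spelling the chord: E#–G#–B#–D#.
The 5th is B#. A minor third above B# is D#.
D# is the chord's 7th.

7th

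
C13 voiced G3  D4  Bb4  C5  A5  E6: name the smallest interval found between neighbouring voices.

major second

Adjacent intervals: G3→D4 = perfect fifth; D4→Bb4 = minor sixth; Bb4→C5 = major second; C5→A5 = major sixth; A5→E6 = perfect fifth.
The smallest is Bb4 to C5, a major second (2 semitones).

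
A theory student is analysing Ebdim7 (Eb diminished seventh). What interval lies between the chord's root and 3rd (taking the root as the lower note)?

Spelling the chord: Eb, Gb, Bbb, Dbb.
So we need the interval from Eb up to Gb.
3 letter names make it a third; at 3 semitones (a half step narrower than major) the quality is minor.

minor third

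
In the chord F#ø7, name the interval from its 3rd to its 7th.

P5

The chord tones of F#m7b5 are F#–A–C–E.
So we need the interval from A up to E.
Counting 5 letters and 7 half steps from A gives a perfect fifth.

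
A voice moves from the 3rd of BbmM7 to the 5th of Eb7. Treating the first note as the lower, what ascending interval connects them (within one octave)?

major sixth

The 3rd of BbmM7 is Db; the 5th of Eb7 is Bb.
Counting 6 letters and 9 half steps from Db gives a major sixth.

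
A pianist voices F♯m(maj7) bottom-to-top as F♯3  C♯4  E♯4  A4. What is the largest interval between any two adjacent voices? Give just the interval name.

perfect 5th

Adjacent intervals: F♯3→C♯4 = perfect fifth; C♯4→E♯4 = major third; E♯4→A4 = diminished fourth.
The largest is F♯3 to C♯4, a perfect fifth (7 semitones).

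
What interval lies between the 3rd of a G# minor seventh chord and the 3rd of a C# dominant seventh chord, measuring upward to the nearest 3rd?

The 3rd of G# minor seventh is B; the 3rd of C# dominant seventh is E#.
From B to E#: 6 semitones over a fourth = augmented.

augmented 4th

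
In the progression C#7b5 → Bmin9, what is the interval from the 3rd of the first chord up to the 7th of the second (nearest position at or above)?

The 3rd of C#7b5 is E#; the 7th of Bmin9 is A.
From E# to A: 4 semitones over a fourth = diminished.

d4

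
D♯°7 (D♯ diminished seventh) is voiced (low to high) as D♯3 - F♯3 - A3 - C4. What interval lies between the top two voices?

Those voices are A3 and C4.
3 letter names make it a third; at 3 semitones (a half step narrower than major) the quality is minor.

minor third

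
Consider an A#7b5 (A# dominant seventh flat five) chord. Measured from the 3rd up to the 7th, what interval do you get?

Spelling the chord: A# C## E G#.
That puts C## below G#.
C## up to G# is 6 semitones, a half step narrower than a perfect fifth, so the interval is diminished.

diminished 5th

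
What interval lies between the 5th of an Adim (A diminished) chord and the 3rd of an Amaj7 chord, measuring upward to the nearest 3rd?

Adim (A diminished) has Eb as its 5th, and Amaj7 has C# as its 3rd.
6 letter names make it a sixth; at 10 semitones (a half step wider than major) the quality is augmented.

augmented sixth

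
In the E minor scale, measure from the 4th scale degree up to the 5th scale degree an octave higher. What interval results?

The scale runs E F# G A B C D.
So we need the interval from A up to B.
A up to B spans 9 letter names and 14 semitones — a major ninth.

major 9th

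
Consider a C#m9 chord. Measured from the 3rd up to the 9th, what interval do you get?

Spelling the chord: C#–E–G#–B–D#.
The 3rd is E and the 9th is D#.
E up to D# spans 7 letter names and 11 semitones — a major seventh.

major 7th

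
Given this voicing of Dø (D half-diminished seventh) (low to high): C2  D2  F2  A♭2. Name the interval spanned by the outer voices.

The outer voices are C2 and A♭2.
6 letter names make it a sixth; at 8 semitones (a half step narrower than major) the quality is minor.

minor 6th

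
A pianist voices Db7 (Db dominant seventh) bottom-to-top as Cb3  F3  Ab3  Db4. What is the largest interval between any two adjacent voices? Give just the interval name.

Adjacent intervals: Cb3→F3 = augmented fourth; F3→Ab3 = minor third; Ab3→Db4 = perfect fourth.
The largest is Cb3 to F3, an augmented fourth (6 semitones).

augmented fourth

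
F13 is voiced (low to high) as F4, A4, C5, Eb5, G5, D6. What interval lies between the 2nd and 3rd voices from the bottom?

minor third

Those voices are A4 and C5.
From A to C: 3 semitones over a third = minor.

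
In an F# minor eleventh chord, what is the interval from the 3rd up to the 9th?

Spelling the chord: F#, A, C#, E, G#, B.
That puts A below G#.
A up to G# spans 7 letter names and 11 semitones — a major seventh.

major 7th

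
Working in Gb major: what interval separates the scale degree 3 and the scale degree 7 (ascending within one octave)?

perfect fifth

Gb major: Gb Ab Bb Cb Db Eb F.
That puts Bb below F.
From Bb to F is 7 semitones, exactly the perfect fifth.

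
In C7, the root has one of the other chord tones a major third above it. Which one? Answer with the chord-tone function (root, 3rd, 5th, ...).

The chord tones of C7 are C-E-G-Bb.
The root is C. A major third above C is E.
E is the chord's 3rd.

3rd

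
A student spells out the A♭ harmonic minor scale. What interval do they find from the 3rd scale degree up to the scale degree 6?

Spelling the A♭ harmonic minor scale: A♭ B♭ C♭ D♭ E♭ F♭ G.
That puts C♭ below F♭.
C♭ up to F♭ spans 4 letter names and 5 semitones — a perfect fourth.

perfect 4th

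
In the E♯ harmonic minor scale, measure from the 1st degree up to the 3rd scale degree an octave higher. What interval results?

minor tenth

E♯ harmonic minor: E♯ F𝄪 G♯ A♯ B♯ C♯ D𝄪.
That puts E♯ below G♯.
10 letter names make it a tenth; at 15 semitones (a half step narrower than major) the quality is minor.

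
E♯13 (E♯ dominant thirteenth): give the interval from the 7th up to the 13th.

major seventh

The chord tones of E♯ dominant thirteenth are E♯–G𝄪–B♯–D♯–F𝄪–C𝄪.
That puts D♯ below C𝄪.
From D♯ to C𝄪 is 11 semitones, exactly the major seventh.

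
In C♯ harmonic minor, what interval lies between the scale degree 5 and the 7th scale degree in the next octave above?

major tenth

The scale runs C♯ D♯ E F♯ G♯ A B♯.
Scale degree 5 = G♯; 7th scale degree (up an octave) = B♯.
G♯ up to B♯ spans 10 letter names and 16 semitones — a major tenth.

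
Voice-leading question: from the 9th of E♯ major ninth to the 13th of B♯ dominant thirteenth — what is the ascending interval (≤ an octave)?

major second

The 9th of E♯ major ninth is F𝄪; the 13th of B♯ dominant thirteenth is G𝄪.
From F𝄪 to G𝄪 is 2 semitones, exactly the major second.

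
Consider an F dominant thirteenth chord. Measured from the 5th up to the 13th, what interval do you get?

major ninth

F dominant thirteenth is spelled F–A–C–E♭–G–D.
That puts C below D.
C up to D spans 9 letter names and 14 semitones — a major ninth.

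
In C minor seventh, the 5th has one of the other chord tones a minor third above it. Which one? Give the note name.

Bb

C minor seventh is spelled C, E♭, G, B♭.
The 5th is G. A minor third above G is B♭.
B♭ is the chord's 7th.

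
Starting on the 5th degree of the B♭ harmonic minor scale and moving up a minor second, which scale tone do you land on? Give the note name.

The scale is B♭ C D♭ E♭ F G♭ A.
The 5th degree is F; a minor second above that is G♭ — scale degree 6.

Gb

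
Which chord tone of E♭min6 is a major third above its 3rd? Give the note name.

Bb

E♭min6: E♭ G♭ B♭ C.
The 3rd is G♭. A major third above G♭ is B♭.
B♭ is the chord's 5th.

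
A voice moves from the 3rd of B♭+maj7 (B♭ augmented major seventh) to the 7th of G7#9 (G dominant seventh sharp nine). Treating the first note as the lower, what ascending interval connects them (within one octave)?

minor 3rd

The 3rd of B♭+maj7 (B♭ augmented major seventh) is D; the 7th of G7#9 (G dominant seventh sharp nine) is F.
From D to F: 3 semitones over a third = minor.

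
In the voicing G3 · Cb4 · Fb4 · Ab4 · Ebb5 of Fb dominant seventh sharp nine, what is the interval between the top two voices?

Those voices are Ab4 and Ebb5.
From Ab to Ebb: 6 semitones over a fifth = diminished.

diminished fifth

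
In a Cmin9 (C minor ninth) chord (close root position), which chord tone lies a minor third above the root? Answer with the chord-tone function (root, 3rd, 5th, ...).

3rd

Spelling the chord: C–Eb–G–Bb–D.
The root is C. A minor third above C is Eb.
Eb is the chord's 3rd.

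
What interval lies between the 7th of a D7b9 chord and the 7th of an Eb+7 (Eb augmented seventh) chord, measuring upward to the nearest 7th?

D7b9 has C as its 7th, and Eb+7 (Eb augmented seventh) has Db as its 7th.
C up to Db is 1 semitone, a half step narrower than a major second, so the interval is minor.

minor 2nd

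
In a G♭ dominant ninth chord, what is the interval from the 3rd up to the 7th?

d5

Spelling the chord: G♭ B♭ D♭ F♭ A♭.
That puts B♭ below F♭.
5 letter names make it a fifth; at 6 semitones (a half step narrower than perfect) the quality is diminished.
This 3–7 tritone is the characteristic tension at the heart of the dominant sound.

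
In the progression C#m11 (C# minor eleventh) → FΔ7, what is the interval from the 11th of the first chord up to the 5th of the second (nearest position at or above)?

diminished 5th

The 11th of C#m11 (C# minor eleventh) is F#; the 5th of FΔ7 is C.
From F# to C: 6 semitones over a fifth = diminished.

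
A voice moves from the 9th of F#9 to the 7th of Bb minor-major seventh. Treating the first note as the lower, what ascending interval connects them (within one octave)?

minor second

The 9th of F#9 is G#; the 7th of Bb minor-major seventh is A.
From G# to A: 1 semitone over a second = minor.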